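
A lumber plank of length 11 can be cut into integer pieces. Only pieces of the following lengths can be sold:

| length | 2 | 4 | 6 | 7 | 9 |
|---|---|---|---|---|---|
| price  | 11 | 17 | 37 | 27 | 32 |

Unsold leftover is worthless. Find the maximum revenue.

59

Let r[k] be the best obtainable value from length k. For each k, try every first piece i and keep the best of price[i] + r[k−i].
r[1] = 0
r[2] = 11
r[3] = 11
r[4] = max(11+11, 17+0) = 22
r[5] = max(11+11, 17+0) = 22
r[6] = max(11+22, 17+11, 37+0) = 37
r[7] = max(11+22, 17+11, 37+0, 27+0) = 37
r[8] = max(11+37, 17+22, 37+11, 27+0) = 48
r[9] = max(11+37, 17+22, 37+11, 27+11, 32+0) = 48
r[10] = max(11+48, 17+37, 37+22, 27+11, 32+0) = 59
r[11] = max(11+48, 17+37, 37+22, 27+22, 32+11) = 59
One optimal cutting: pieces 6 + 2 + 2 with 1 foot of scrap → $59.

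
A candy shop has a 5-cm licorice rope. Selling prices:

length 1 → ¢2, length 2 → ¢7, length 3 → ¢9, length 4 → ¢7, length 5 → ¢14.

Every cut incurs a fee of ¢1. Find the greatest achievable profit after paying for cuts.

15

Let v[k] be the best obtainable value from length k. For each k, try every first piece i and keep the best of price[i] + v[k−i] minus the 1 cut fee when i<k.
v[1] = 2
v[2] = max(2+2-1, 7+0) = 7
v[3] = max(2+7-1, 7+2-1, 9+0) = 9
v[4] = max(2+9-1, 7+7-1, 9+2-1, 7+0) = 13
v[5] = max(2+13-1, 7+9-1, 9+7-1, 7+2-1, 14+0) = 15
One optimal plan: pieces 3 + 2 (1 cut) → ¢16 − ¢1 = ¢15.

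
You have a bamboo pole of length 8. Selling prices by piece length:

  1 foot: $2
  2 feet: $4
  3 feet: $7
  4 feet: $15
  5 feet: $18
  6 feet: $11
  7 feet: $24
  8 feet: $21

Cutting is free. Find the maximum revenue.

30

Consider every possible first cut. R[k] is the best of p[i]+R[k−i] over all sellable i≤k.
R[1] = 2
R[2] = 4  (first piece 1, then R[1]=2)
R[3] = 7
R[4] = 15
R[5] = 18
R[6] = 20  (first piece 1, then R[5]=18)
R[7] = 24
R[8] = 30  (first piece 4, then R[4]=15)
One optimal cutting: 4 + 4 → $15 + $15 = $30.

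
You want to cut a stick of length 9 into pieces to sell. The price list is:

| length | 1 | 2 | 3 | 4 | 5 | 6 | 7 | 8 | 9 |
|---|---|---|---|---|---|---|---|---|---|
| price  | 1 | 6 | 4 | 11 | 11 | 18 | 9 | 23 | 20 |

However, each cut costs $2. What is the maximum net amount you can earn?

Consider every possible first cut. net[k] is the best of p[i]+net[k−i] over all sellable i≤k, charging 2 whenever i<k.
net[1] = 1
net[2] = 6
net[3] = 5  (first piece 1, then net[2]=6)
net[4] = 11
net[5] = 11
net[6] = 18
net[7] = 17  (first piece 1, then net[6]=18)
net[8] = 23
net[9] = 22  (first piece 1, then net[8]=23)
One optimal plan: pieces 8 + 1 (1 cut) → $24 − $2 = $22.

22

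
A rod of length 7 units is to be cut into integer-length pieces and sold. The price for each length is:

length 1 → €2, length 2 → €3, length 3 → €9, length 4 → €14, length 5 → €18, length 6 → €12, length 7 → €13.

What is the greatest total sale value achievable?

23

Build R[k] bottom-up: R[k] = max over allowed piece i of (p[i] + R[k−i]).
R[1] = 2
R[2] = max(2+2, 3+0) = 4
R[3] = max(2+4, 3+2, 9+0) = 9
R[4] = max(2+9, 3+4, 9+2, 14+0) = 14
R[5] = max(2+14, 3+9, 9+4, 14+2, 18+0) = 18
R[6] = max(2+18, 3+14, 9+9, 14+4, 18+2, 12+0) = 20
R[7] = max(2+20, 3+18, 9+14, …, 12+2, 13+0) = 23
One optimal cutting: 4 + 3 → €14 + €9 = €23.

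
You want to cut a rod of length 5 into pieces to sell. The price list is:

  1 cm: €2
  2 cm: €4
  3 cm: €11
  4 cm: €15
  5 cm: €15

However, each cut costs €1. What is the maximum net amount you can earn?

Consider every possible first cut. v[k] is the best of p[i]+v[k−i] over all sellable i≤k, charging 1 whenever i<k.
v[1] = 2
v[2] = 4
v[3] = 11
v[4] = 15
v[5] = 16  (first piece 1, then v[4]=15)
One optimal plan: pieces 4 + 1 (1 cut) → €17 − €1 = €16.

16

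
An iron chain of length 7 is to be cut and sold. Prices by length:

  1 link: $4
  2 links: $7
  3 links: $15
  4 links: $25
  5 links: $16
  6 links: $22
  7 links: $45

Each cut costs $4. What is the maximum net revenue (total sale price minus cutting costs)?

Build v[k] bottom-up: v[k] = max over allowed piece i of (p[i] + v[k−i]) − 4 per cut.
v[1] = 4
v[2] = max(4+4-4, 7+0) = 7
v[3] = max(4+7-4, 7+4-4, 15+0) = 15
v[4] = max(4+15-4, 7+7-4, 15+4-4, 25+0) = 25
v[5] = max(4+25-4, 7+15-4, 15+7-4, 25+4-4, 16+0) = 25
v[6] = max(4+25-4, 7+25-4, 15+15-4, 25+7-4, 16+4-4, 22+0) = 28
v[7] = max(4+28-4, 7+25-4, 15+25-4, …, 22+4-4, 45+0) = 45
Best is to make no cuts and sell whole for $45.

45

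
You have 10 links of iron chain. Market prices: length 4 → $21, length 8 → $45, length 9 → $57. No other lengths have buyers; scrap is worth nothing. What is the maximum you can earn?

Consider every possible first cut. f[k] is the best of p[i]+f[k−i] over all sellable i≤k.
f[1] = 0
f[2] = 0
f[3] = 0
f[4] = 21
f[5] = 21
f[6] = 21
f[7] = 21
f[8] = max(21+21, 45+0) = 45
f[9] = max(21+21, 45+0, 57+0) = 57
f[10] = max(21+21, 45+0, 57+0) = 57
One optimal cutting: pieces 9 with 1 link of scrap → $57.

57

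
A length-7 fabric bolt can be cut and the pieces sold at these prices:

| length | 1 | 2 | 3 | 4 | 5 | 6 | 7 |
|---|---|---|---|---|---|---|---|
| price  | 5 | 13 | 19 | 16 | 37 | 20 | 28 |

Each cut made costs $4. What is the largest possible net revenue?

Consider every possible first cut. v[k] is the best of p[i]+v[k−i] over all sellable i≤k, charging 4 whenever i<k.
v[1] = 5
v[2] = max(5+5-4, 13+0) = 13
v[3] = max(5+13-4, 13+5-4, 19+0) = 19
v[4] = max(5+19-4, 13+13-4, 19+5-4, 16+0) = 22
v[5] = max(5+22-4, 13+19-4, 19+13-4, 16+5-4, 37+0) = 37
v[6] = max(5+37-4, 13+22-4, 19+19-4, 16+13-4, 37+5-4, 20+0) = 38
v[7] = max(5+38-4, 13+37-4, 19+22-4, …, 20+5-4, 28+0) = 46
One optimal plan: pieces 5 + 2 (1 cut) → $50 − $4 = $46.

46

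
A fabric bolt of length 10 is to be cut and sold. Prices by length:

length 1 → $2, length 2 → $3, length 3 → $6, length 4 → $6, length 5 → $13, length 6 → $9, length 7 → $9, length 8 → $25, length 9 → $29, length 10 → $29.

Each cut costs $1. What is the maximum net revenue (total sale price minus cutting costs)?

30

Consider every possible first cut. v[k] is the best of p[i]+v[k−i] over all sellable i≤k, charging 1 whenever i<k.
v[1] = 2
v[2] = 3  (first piece 1, then v[1]=2)
v[3] = 6
v[4] = 7  (first piece 1, then v[3]=6)
v[5] = 13
v[6] = 14  (first piece 1, then v[5]=13)
v[7] = 15  (first piece 1, then v[6]=14)
v[8] = 25
v[9] = 29
v[10] = 30  (first piece 1, then v[9]=29)
One optimal plan: pieces 9 + 1 (1 cut) → $31 − $1 = $30.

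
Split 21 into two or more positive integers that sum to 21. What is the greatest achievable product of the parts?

Define f[k] = max over 1≤i<k of i · max(k−i, f[k−i]); the inner max lets the remainder stay uncut if that's better.
f[2] = 1*max(1,0) = 1*1 = 1
f[3] = 1*max(2,1) = 1*2 = 2
f[4] = 2*max(2,1) = 2*2 = 4
f[5] = 2*max(3,2) = 2*3 = 6
f[6] = 3*max(3,2) = 3*3 = 9
f[7] = 2*max(5,6) = 2*6 = 12
f[8] = 2*max(6,9) = 2*9 = 18
f[9] = 3*max(6,9) = 3*9 = 27
f[10] = 2*max(8,18) = 2*18 = 36
f[11] = 2*max(9,27) = 2*27 = 54
f[12] = 3*max(9,27) = 3*27 = 81
f[13] = 2*max(11,54) = 2*54 = 108
f[14] = 2*max(12,81) = 2*81 = 162
f[15] = 3*max(12,81) = 3*81 = 243
f[16] = 2*max(14,162) = 2*162 = 324
f[17] = 2*max(15,243) = 2*243 = 486
f[18] = 3*max(15,243) = 3*243 = 729
f[19] = 2*max(17,486) = 2*486 = 972
f[20] = 2*max(18,729) = 2*729 = 1458
f[21] = 3*max(18,729) = 3*729 = 2187
One optimal split: 3 + 3 + 3 + 3 + 3 + 3 + 3; product 3*3*3*3*3*3*3 = 2187.

2187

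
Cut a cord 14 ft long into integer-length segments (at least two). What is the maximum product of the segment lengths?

Define g[k] = max over 1≤i<k of i · max(k−i, g[k−i]); the inner max lets the remainder stay uncut if that's better.
Small cases: g[2]=1, g[3]=2, g[4]=4, g[5]=6, g[6]=9, g[7]=12, g[8]=18, g[9]=27.
g[10] = 2·max(8,18) = 2·18 = 36
g[11] = 2·max(9,27) = 2·27 = 54
g[12] = 3·max(9,27) = 3·27 = 81
g[13] = 2·max(11,54) = 2·54 = 108
g[14] = 2·max(12,81) = 2·81 = 162
One optimal split: 3 + 3 + 3 + 3 + 2; product 3·3·3·3·2 = 162.

162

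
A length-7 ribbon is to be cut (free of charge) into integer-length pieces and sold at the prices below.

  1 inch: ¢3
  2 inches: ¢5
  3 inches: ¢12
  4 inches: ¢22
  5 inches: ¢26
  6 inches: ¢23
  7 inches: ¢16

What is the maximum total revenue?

34

Build r[k] bottom-up: r[k] = max over allowed piece i of (p[i] + r[k−i]).
r[1] = 3
r[2] = 6  (first piece 1, then r[1]=3)
r[3] = 12
r[4] = 22
r[5] = 26
r[6] = 29  (first piece 1, then r[5]=26)
r[7] = 34  (first piece 3, then r[4]=22)
One optimal cutting: 4 + 3 → ¢22 + ¢12 = ¢34.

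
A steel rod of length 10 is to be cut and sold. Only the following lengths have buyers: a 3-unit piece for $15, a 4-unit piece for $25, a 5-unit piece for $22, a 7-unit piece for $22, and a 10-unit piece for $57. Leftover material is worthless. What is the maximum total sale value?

57

Consider every possible first cut. r[k] is the best of p[i]+r[k−i] over all sellable i≤k.
r[1] = 0
r[2] = 0
r[3] = 15
r[4] = 25
r[5] = 25
r[6] = 30  (first piece 3, then r[3]=15)
r[7] = 40  (first piece 3, then r[4]=25)
r[8] = 50  (first piece 4, then r[4]=25)
r[9] = 50
r[10] = 57
One optimal cutting: 10 → $57.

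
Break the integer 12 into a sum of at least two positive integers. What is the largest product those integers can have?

81

Define P[k] = max over 1≤i<k of i · max(k−i, P[k−i]); the inner max lets the remainder stay uncut if that's better.
P[2] = 1×max(1,0) = 1×1 = 1
P[3] = 1×max(2,1) = 1×2 = 2
P[4] = 2×max(2,1) = 2×2 = 4
P[5] = 2×max(3,2) = 2×3 = 6
P[6] = 3×max(3,2) = 3×3 = 9
P[7] = 2×max(5,6) = 2×6 = 12
P[8] = 2×max(6,9) = 2×9 = 18
P[9] = 3×max(6,9) = 3×9 = 27
P[10] = 2×max(8,18) = 2×18 = 36
P[11] = 2×max(9,27) = 2×27 = 54
P[12] = 3×max(9,27) = 3×27 = 81
One optimal split: 3 + 3 + 3 + 3; product 3×3×3×3 = 81.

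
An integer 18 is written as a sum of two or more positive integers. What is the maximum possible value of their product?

Let f[k] be the best product for length k (with at least one cut). For each first piece i, the rest contributes max(k−i, f[k−i]).
f[2] = 1·max(1,0) = 1·1 = 1
f[3] = 1·max(2,1) = 1·2 = 2
f[4] = 2·max(2,1) = 2·2 = 4
f[5] = 2·max(3,2) = 2·3 = 6
f[6] = 3·max(3,2) = 3·3 = 9
f[7] = 2·max(5,6) = 2·6 = 12
f[8] = 2·max(6,9) = 2·9 = 18
f[9] = 3·max(6,9) = 3·9 = 27
f[10] = 2·max(8,18) = 2·18 = 36
f[11] = 2·max(9,27) = 2·27 = 54
f[12] = 3·max(9,27) = 3·27 = 81
f[13] = 2·max(11,54) = 2·54 = 108
f[14] = 2·max(12,81) = 2·81 = 162
f[15] = 3·max(12,81) = 3·81 = 243
f[16] = 2·max(14,162) = 2·162 = 324
f[17] = 2·max(15,243) = 2·243 = 486
f[18] = 3·max(15,243) = 3·243 = 729
One optimal split: 3 + 3 + 3 + 3 + 3 + 3; product 3·3·3·3·3·3 = 729.

729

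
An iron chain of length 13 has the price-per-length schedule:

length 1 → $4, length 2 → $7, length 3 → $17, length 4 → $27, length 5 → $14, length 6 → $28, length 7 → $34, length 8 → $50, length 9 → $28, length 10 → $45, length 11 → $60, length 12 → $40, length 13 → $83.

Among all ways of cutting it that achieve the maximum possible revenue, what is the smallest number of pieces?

Consider every possible first cut. r[k] is the best of p[i]+r[k−i] over all sellable i≤k.
r[1] = 4
r[2] = 8  (first piece 1, then r[1]=4)
r[3] = 17
r[4] = 27
r[5] = 31  (first piece 1, then r[4]=27)
r[6] = 35  (first piece 1, then r[5]=31)
r[7] = 44  (first piece 3, then r[4]=27)
r[8] = 54  (first piece 4, then r[4]=27)
r[9] = 58  (first piece 1, then r[8]=54)
r[10] = 62  (first piece 1, then r[9]=58)
r[11] = 71  (first piece 3, then r[8]=54)
r[12] = 81  (first piece 4, then r[8]=54)
r[13] = 85  (first piece 1, then r[12]=81)
Maximum revenue is $85.
Now minimize piece count subject to staying optimal: for each k, pieces[k] = 1 + min over i with p[i]+r[k−i]=r[k] of pieces[k−i].
pieces[10] = 4
pieces[11] = 3
pieces[12] = 3
pieces[13] = 4

4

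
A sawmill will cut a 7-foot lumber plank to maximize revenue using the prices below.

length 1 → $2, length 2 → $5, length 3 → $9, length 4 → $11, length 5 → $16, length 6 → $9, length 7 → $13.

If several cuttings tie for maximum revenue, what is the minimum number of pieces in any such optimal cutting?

Let r[k] be the best obtainable value from length k. For each k, try every first piece i and keep the best of price[i] + r[k−i].
r[1] = 2
r[2] = 5
r[3] = 9
r[4] = 11  (first piece 1, then r[3]=9)
r[5] = 16
r[6] = 18  (first piece 1, then r[5]=16)
r[7] = 21  (first piece 2, then r[5]=16)
Maximum revenue is $21.
Now minimize piece count subject to staying optimal: for each k, pieces[k] = 1 + min over i with p[i]+r[k−i]=r[k] of pieces[k−i].
pieces[4] = 1
pieces[5] = 1
pieces[6] = 2
pieces[7] = 2

2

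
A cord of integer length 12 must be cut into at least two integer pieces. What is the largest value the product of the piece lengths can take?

Let prod[k] be the best product for length k (with at least one cut). For each first piece i, the rest contributes max(k−i, prod[k−i]).
prod[2] = 1·max(1,0) = 1·1 = 1
prod[3] = 1·max(2,1) = 1·2 = 2
prod[4] = 2·max(2,1) = 2·2 = 4
prod[5] = 2·max(3,2) = 2·3 = 6
prod[6] = 3·max(3,2) = 3·3 = 9
prod[7] = 2·max(5,6) = 2·6 = 12
prod[8] = 2·max(6,9) = 2·9 = 18
prod[9] = 3·max(6,9) = 3·9 = 27
prod[10] = 2·max(8,18) = 2·18 = 36
prod[11] = 2·max(9,27) = 2·27 = 54
prod[12] = 3·max(9,27) = 3·27 = 81
One optimal split: 3 + 3 + 3 + 3; product 3·3·3·3 = 81.

81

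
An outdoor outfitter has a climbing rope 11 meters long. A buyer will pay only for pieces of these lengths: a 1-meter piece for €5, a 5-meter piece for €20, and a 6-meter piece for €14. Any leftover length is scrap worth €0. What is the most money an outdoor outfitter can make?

55

Let f[k] be the best obtainable value from length k. For each k, try every first piece i and keep the best of price[i] + f[k−i].
f[1] = 5
f[2] = 10  (first piece 1, then f[1]=5)
f[3] = 15  (first piece 1, then f[2]=10)
f[4] = 20  (first piece 1, then f[3]=15)
f[5] = max(5+20, 20+0) = 25
f[6] = max(5+25, 20+5, 14+0) = 30
f[7] = max(5+30, 20+10, 14+5) = 35
f[8] = max(5+35, 20+15, 14+10) = 40
f[9] = max(5+40, 20+20, 14+15) = 45
f[10] = max(5+45, 20+25, 14+20) = 50
f[11] = max(5+50, 20+30, 14+25) = 55
One optimal cutting: 1 + 1 + 1 + 1 + 1 + 1 + 1 + 1 + 1 + 1 + 1 → €55.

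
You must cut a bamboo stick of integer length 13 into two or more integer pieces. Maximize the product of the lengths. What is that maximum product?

108

Define f[k] = max over 1≤i<k of i · max(k−i, f[k−i]); the inner max lets the remainder stay uncut if that's better.
f[2] = 1·max(1,0) = 1·1 = 1
f[3] = 1·max(2,1) = 1·2 = 2
f[4] = 2·max(2,1) = 2·2 = 4
f[5] = 2·max(3,2) = 2·3 = 6
f[6] = 3·max(3,2) = 3·3 = 9
f[7] = 2·max(5,6) = 2·6 = 12
f[8] = 2·max(6,9) = 2·9 = 18
f[9] = 3·max(6,9) = 3·9 = 27
f[10] = 2·max(8,18) = 2·18 = 36
f[11] = 2·max(9,27) = 2·27 = 54
f[12] = 3·max(9,27) = 3·27 = 81
f[13] = 2·max(11,54) = 2·54 = 108
One optimal split: 3 + 3 + 3 + 2 + 2; product 3·3·3·2·2 = 108.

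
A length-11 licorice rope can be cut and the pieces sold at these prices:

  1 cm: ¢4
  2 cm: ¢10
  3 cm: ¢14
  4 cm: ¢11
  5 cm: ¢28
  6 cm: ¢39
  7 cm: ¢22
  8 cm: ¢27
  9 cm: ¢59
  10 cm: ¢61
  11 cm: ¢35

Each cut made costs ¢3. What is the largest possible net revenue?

66

Consider every possible first cut. net[k] is the best of p[i]+net[k−i] over all sellable i≤k, charging 3 whenever i<k.
net[1] = 4
net[2] = max(4+4-3, 10+0) = 10
net[3] = max(4+10-3, 10+4-3, 14+0) = 14
net[4] = max(4+14-3, 10+10-3, 14+4-3, 11+0) = 17
net[5] = max(4+17-3, 10+14-3, 14+10-3, 11+4-3, 28+0) = 28
net[6] = max(4+28-3, 10+17-3, 14+14-3, 11+10-3, 28+4-3, 39+0) = 39
net[7] = max(4+39-3, 10+28-3, 14+17-3, …, 39+4-3, 22+0) = 40
net[8] = max(4+40-3, 10+39-3, 14+28-3, …, 22+4-3, 27+0) = 46
net[9] = max(4+46-3, 10+40-3, 14+39-3, …, 27+4-3, 59+0) = 59
net[10] = max(4+59-3, 10+46-3, 14+40-3, …, 59+4-3, 61+0) = 61
net[11] = max(4+61-3, 10+59-3, 14+46-3, …, 61+4-3, 35+0) = 66
One optimal plan: pieces 9 + 2 (1 cut) → ¢69 − ¢3 = ¢66.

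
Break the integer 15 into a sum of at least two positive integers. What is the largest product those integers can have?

243

Fill f[k] for k=2..15: at each k try every first piece i and multiply by the better of (k−i) uncut or f[k−i].
Small cases: f[2]=1, f[3]=2, f[4]=4, f[5]=6, f[6]=9, f[7]=12.
f[8] = 2·max(6,9) = 2·9 = 18
f[9] = 3·max(6,9) = 3·9 = 27
f[10] = 2·max(8,18) = 2·18 = 36
f[11] = 2·max(9,27) = 2·27 = 54
f[12] = 3·max(9,27) = 3·27 = 81
f[13] = 2·max(11,54) = 2·54 = 108
f[14] = 2·max(12,81) = 2·81 = 162
f[15] = 3·max(12,81) = 3·81 = 243
One optimal split: 3 + 3 + 3 + 3 + 3; product 3·3·3·3·3 = 243.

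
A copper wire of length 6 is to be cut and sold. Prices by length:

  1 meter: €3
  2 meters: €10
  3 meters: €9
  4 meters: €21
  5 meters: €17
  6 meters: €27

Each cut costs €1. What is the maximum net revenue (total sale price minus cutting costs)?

Let net[k] be the best obtainable value from length k. For each k, try every first piece i and keep the best of price[i] + net[k−i] minus the 1 cut fee when i<k.
net[1] = 3
net[2] = max(3+3-1, 10+0) = 10
net[3] = max(3+10-1, 10+3-1, 9+0) = 12
net[4] = max(3+12-1, 10+10-1, 9+3-1, 21+0) = 21
net[5] = max(3+21-1, 10+12-1, 9+10-1, 21+3-1, 17+0) = 23
net[6] = max(3+23-1, 10+21-1, 9+12-1, 21+10-1, 17+3-1, 27+0) = 30
One optimal plan: pieces 4 + 2 (1 cut) → €31 − €1 = €30.

30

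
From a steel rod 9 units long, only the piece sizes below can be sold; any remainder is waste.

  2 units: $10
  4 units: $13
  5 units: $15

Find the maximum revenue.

40

Consider every possible first cut. best[k] is the best of p[i]+best[k−i] over all sellable i≤k.
best[1] = 0
best[2] = 10
best[3] = 10
best[4] = max(10+10, 13+0) = 20
best[5] = max(10+10, 13+0, 15+0) = 20
best[6] = max(10+20, 13+10, 15+0) = 30
best[7] = max(10+20, 13+10, 15+10) = 30
best[8] = max(10+30, 13+20, 15+10) = 40
best[9] = max(10+30, 13+20, 15+20) = 40
One optimal cutting: pieces 2 + 2 + 2 + 2 with 1 unit of scrap → $40.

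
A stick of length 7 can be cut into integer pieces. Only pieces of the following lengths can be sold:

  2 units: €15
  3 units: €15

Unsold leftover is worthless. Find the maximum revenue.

Build r[k] bottom-up: r[k] = max over allowed piece i of (p[i] + r[k−i]).
r[1] = 0
r[2] = 15
r[3] = 15
r[4] = 30  (first piece 2, then r[2]=15)
r[5] = 30
r[6] = 45  (first piece 2, then r[4]=30)
r[7] = 45
One optimal cutting: pieces 2 + 2 + 2 with 1 unit of scrap → €45.

45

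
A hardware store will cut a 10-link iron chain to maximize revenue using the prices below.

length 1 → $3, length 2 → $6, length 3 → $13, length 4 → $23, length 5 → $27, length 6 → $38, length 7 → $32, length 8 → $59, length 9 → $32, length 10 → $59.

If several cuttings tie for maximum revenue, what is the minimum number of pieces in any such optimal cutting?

2

Build r[k] bottom-up: r[k] = max over allowed piece i of (p[i] + r[k−i]).
r[1] = 3
r[2] = 6  (first piece 1, then r[1]=3)
r[3] = 13
r[4] = 23
r[5] = 27
r[6] = 38
r[7] = 41  (first piece 1, then r[6]=38)
r[8] = 59
r[9] = 62  (first piece 1, then r[8]=59)
r[10] = 65  (first piece 1, then r[9]=62)
Maximum revenue is $65.
Now minimize piece count subject to staying optimal: for each k, pieces[k] = 1 + min over i with p[i]+r[k−i]=r[k] of pieces[k−i].
pieces[7] = 2
pieces[8] = 1
pieces[9] = 2
pieces[10] = 2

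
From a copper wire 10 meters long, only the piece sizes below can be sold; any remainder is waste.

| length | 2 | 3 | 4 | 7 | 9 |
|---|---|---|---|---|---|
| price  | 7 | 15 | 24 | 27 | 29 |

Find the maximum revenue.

55

Build best[k] bottom-up: best[k] = max over allowed piece i of (p[i] + best[k−i]).
best[1] = 0
best[2] = 7
best[3] = max(7+0, 15+0) = 15
best[4] = max(7+7, 15+0, 24+0) = 24
best[5] = max(7+15, 15+7, 24+0) = 24
best[6] = max(7+24, 15+15, 24+7) = 31
best[7] = max(7+24, 15+24, 24+15, 27+0) = 39
best[8] = max(7+31, 15+24, 24+24, 27+0) = 48
best[9] = max(7+39, 15+31, 24+24, 27+7, 29+0) = 48
best[10] = max(7+48, 15+39, 24+31, 27+15, 29+0) = 55
One optimal cutting: 4 + 4 + 2 → €55.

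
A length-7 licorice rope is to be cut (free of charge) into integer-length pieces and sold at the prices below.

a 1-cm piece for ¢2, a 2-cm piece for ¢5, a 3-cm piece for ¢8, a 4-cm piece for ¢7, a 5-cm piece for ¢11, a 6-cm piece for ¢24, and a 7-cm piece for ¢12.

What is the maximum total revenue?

26

Consider every possible first cut. r[k] is the best of p[i]+r[k−i] over all sellable i≤k.
r[1] = 2
r[2] = max(2+2, 5+0) = 5
r[3] = max(2+5, 5+2, 8+0) = 8
r[4] = max(2+8, 5+5, 8+2, 7+0) = 10
r[5] = max(2+10, 5+8, 8+5, 7+2, 11+0) = 13
r[6] = max(2+13, 5+10, 8+8, 7+5, 11+2, 24+0) = 24
r[7] = max(2+24, 5+13, 8+10, …, 24+2, 12+0) = 26
One optimal cutting: 6 + 1 → ¢24 + ¢2 = ¢26.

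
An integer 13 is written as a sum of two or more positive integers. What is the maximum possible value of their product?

Let m[k] be the best product for length k (with at least one cut). For each first piece i, the rest contributes max(k−i, m[k−i]).
m[2] = 1·max(1,0) = 1·1 = 1
m[3] = 1·max(2,1) = 1·2 = 2
m[4] = 2·max(2,1) = 2·2 = 4
m[5] = 2·max(3,2) = 2·3 = 6
m[6] = 3·max(3,2) = 3·3 = 9
m[7] = 2·max(5,6) = 2·6 = 12
m[8] = 2·max(6,9) = 2·9 = 18
m[9] = 3·max(6,9) = 3·9 = 27
m[10] = 2·max(8,18) = 2·18 = 36
m[11] = 2·max(9,27) = 2·27 = 54
m[12] = 3·max(9,27) = 3·27 = 81
m[13] = 2·max(11,54) = 2·54 = 108
One optimal split: 3 + 3 + 3 + 2 + 2; product 3·3·3·2·2 = 108.

108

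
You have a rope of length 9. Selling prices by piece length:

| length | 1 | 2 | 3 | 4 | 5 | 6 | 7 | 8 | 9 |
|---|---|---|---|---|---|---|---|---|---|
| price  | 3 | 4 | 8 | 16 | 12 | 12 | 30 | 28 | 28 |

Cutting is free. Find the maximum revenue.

Consider every possible first cut. R[k] is the best of p[i]+R[k−i] over all sellable i≤k.
R[1] = 3
R[2] = 6  (first piece 1, then R[1]=3)
R[3] = 9  (first piece 1, then R[2]=6)
R[4] = 16
R[5] = 19  (first piece 1, then R[4]=16)
R[6] = 22  (first piece 1, then R[5]=19)
R[7] = 30
R[8] = 33  (first piece 1, then R[7]=30)
R[9] = 36  (first piece 1, then R[8]=33)
One optimal cutting: 7 + 1 + 1 → €30 + €3 + €3 = €36.

36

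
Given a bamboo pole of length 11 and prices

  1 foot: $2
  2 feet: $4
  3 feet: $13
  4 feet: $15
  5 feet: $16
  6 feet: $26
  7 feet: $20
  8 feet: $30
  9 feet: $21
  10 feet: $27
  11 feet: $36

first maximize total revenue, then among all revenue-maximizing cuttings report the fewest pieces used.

Build r[k] bottom-up: r[k] = max over allowed piece i of (p[i] + r[k−i]).
r[1] = 2
r[2] = 4  (first piece 1, then r[1]=2)
r[3] = 13
r[4] = 15  (first piece 1, then r[3]=13)
r[5] = 17  (first piece 1, then r[4]=15)
r[6] = 26  (first piece 3, then r[3]=13)
r[7] = 28  (first piece 1, then r[6]=26)
r[8] = 30  (first piece 1, then r[7]=28)
r[9] = 39  (first piece 3, then r[6]=26)
r[10] = 41  (first piece 1, then r[9]=39)
r[11] = 43  (first piece 1, then r[10]=41)
Maximum revenue is $43.
Now minimize piece count subject to staying optimal: for each k, pieces[k] = 1 + min over i with p[i]+r[k−i]=r[k] of pieces[k−i].
pieces[8] = 1
pieces[9] = 2
pieces[10] = 2
pieces[11] = 2

2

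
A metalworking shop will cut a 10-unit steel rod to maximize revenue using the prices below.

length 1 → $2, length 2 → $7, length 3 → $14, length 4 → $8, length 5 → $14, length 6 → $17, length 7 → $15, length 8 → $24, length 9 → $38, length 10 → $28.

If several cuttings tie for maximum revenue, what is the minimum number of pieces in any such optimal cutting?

4

Let r[k] be the best obtainable value from length k. For each k, try every first piece i and keep the best of price[i] + r[k−i].
r[1] = 2
r[2] = 7
r[3] = 14
r[4] = 16  (first piece 1, then r[3]=14)
r[5] = 21  (first piece 2, then r[3]=14)
r[6] = 28  (first piece 3, then r[3]=14)
r[7] = 30  (first piece 1, then r[6]=28)
r[8] = 35  (first piece 2, then r[6]=28)
r[9] = 42  (first piece 3, then r[6]=28)
r[10] = 44  (first piece 1, then r[9]=42)
Maximum revenue is $44.
Now minimize piece count subject to staying optimal: for each k, pieces[k] = 1 + min over i with p[i]+r[k−i]=r[k] of pieces[k−i].
pieces[7] = 3
pieces[8] = 3
pieces[9] = 3
pieces[10] = 4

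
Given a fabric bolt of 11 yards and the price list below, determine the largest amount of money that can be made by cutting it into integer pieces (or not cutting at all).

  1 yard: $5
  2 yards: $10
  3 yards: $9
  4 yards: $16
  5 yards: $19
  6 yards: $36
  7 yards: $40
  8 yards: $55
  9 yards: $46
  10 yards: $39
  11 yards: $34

70

Build v[k] bottom-up: v[k] = max over allowed piece i of (p[i] + v[k−i]).
v[1] = 5
v[2] = 10  (first piece 1, then v[1]=5)
v[3] = 15  (first piece 1, then v[2]=10)
v[4] = 20  (first piece 1, then v[3]=15)
v[5] = 25  (first piece 1, then v[4]=20)
v[6] = 36
v[7] = 41  (first piece 1, then v[6]=36)
v[8] = 55
v[9] = 60  (first piece 1, then v[8]=55)
v[10] = 65  (first piece 1, then v[9]=60)
v[11] = 70  (first piece 1, then v[10]=65)
One optimal cutting: 8 + 1 + 1 + 1 → $55 + $5 + $5 + $5 = $70.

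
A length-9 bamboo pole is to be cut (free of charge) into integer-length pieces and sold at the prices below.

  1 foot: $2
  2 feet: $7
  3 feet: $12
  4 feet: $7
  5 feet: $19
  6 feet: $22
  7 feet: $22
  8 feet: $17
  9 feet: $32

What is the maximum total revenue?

Let best[k] be the best obtainable value from length k. For each k, try every first piece i and keep the best of price[i] + best[k−i].
best[1] = 2
best[2] = 7
best[3] = 12
best[4] = 14  (first piece 1, then best[3]=12)
best[5] = 19  (first piece 2, then best[3]=12)
best[6] = 24  (first piece 3, then best[3]=12)
best[7] = 26  (first piece 1, then best[6]=24)
best[8] = 31  (first piece 2, then best[6]=24)
best[9] = 36  (first piece 3, then best[6]=24)
One optimal cutting: 3 + 3 + 3 → $12 + $12 + $12 = $36.

36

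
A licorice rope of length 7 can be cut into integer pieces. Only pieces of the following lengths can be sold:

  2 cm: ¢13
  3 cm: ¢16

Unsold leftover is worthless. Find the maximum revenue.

42

Consider every possible first cut. r[k] is the best of p[i]+r[k−i] over all sellable i≤k.
r[1] = 0
r[2] = 13
r[3] = max(13+0, 16+0) = 16
r[4] = max(13+13, 16+0) = 26
r[5] = max(13+16, 16+13) = 29
r[6] = max(13+26, 16+16) = 39
r[7] = max(13+29, 16+26) = 42
One optimal cutting: 3 + 2 + 2 → ¢42.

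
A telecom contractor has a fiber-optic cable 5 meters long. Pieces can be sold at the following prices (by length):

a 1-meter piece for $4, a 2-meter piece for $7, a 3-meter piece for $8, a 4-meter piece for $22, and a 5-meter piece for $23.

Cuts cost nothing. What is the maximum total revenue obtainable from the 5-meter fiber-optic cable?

Consider every possible first cut. v[k] is the best of p[i]+v[k−i] over all sellable i≤k.
v[1] = 4
v[2] = 8  (first piece 1, then v[1]=4)
v[3] = 12  (first piece 1, then v[2]=8)
v[4] = 22
v[5] = 26  (first piece 1, then v[4]=22)
One optimal cutting: 4 + 1 → $22 + $4 = $26.

26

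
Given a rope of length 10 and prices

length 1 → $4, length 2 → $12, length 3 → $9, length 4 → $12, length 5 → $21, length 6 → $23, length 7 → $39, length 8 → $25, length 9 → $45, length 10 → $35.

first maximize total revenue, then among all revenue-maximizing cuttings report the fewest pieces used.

5

Consider every possible first cut. r[k] is the best of p[i]+r[k−i] over all sellable i≤k.
r[1] = 4
r[2] = max(4+4, 12+0) = 12
r[3] = max(4+12, 12+4, 9+0) = 16
r[4] = max(4+16, 12+12, 9+4, 12+0) = 24
r[5] = max(4+24, 12+16, 9+12, 12+4, 21+0) = 28
r[6] = max(4+28, 12+24, 9+16, 12+12, 21+4, 23+0) = 36
r[7] = max(4+36, 12+28, 9+24, …, 23+4, 39+0) = 40
r[8] = max(4+40, 12+36, 9+28, …, 39+4, 25+0) = 48
r[9] = max(4+48, 12+40, 9+36, …, 25+4, 45+0) = 52
r[10] = max(4+52, 12+48, 9+40, …, 45+4, 35+0) = 60
Maximum revenue is $60.
Now minimize piece count subject to staying optimal: for each k, pieces[k] = 1 + min over i with p[i]+r[k−i]=r[k] of pieces[k−i].
pieces[7] = 4
pieces[8] = 4
pieces[9] = 5
pieces[10] = 5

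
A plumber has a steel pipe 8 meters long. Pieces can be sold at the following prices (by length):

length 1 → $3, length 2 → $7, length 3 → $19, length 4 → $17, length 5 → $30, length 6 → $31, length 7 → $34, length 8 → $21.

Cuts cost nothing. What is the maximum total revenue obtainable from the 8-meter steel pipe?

Build v[k] bottom-up: v[k] = max over allowed piece i of (p[i] + v[k−i]).
v[1] = 3
v[2] = 7
v[3] = 19
v[4] = 22  (first piece 1, then v[3]=19)
v[5] = 30
v[6] = 38  (first piece 3, then v[3]=19)
v[7] = 41  (first piece 1, then v[6]=38)
v[8] = 49  (first piece 3, then v[5]=30)
One optimal cutting: 5 + 3 → $30 + $19 = $49.

49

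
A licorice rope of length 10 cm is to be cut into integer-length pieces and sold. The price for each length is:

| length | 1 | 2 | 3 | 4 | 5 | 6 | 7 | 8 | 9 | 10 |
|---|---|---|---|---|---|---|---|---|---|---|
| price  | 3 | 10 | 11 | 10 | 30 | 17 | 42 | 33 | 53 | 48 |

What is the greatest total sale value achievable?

Let R[k] be the best obtainable value from length k. For each k, try every first piece i and keep the best of price[i] + R[k−i].
R[1] = 3
R[2] = 10
R[3] = 13  (first piece 1, then R[2]=10)
R[4] = 20  (first piece 2, then R[2]=10)
R[5] = 30
R[6] = 33  (first piece 1, then R[5]=30)
R[7] = 42
R[8] = 45  (first piece 1, then R[7]=42)
R[9] = 53
R[10] = 60  (first piece 5, then R[5]=30)
One optimal cutting: 5 + 5 → ¢30 + ¢30 = ¢60.

60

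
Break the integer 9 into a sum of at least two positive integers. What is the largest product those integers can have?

Fill m[k] for k=2..9: at each k try every first piece i and multiply by the better of (k−i) uncut or m[k−i].
m[2] = 1×max(1,0) = 1×1 = 1
m[3] = max(1×2, 2×1) = 2
m[4] = max(1×3, 2×2, 3×1) = 4
m[5] = max(1×4, 2×3, 3×2, 4×1) = 6
m[6] = max(1×6, 2×4, 3×3, 4×2, 5×1) = 9
m[7] = max(1×9, 2×6, 3×4, 4×3, 5×2, 6×1) = 12
m[8] = max(1×12, 2×9, 3×6, …, 6×2, 7×1) = 18
m[9] = max(1×18, 2×12, 3×9, …, 7×2, 8×1) = 27
One optimal split: 3 + 3 + 3; product 3×3×3 = 27.

27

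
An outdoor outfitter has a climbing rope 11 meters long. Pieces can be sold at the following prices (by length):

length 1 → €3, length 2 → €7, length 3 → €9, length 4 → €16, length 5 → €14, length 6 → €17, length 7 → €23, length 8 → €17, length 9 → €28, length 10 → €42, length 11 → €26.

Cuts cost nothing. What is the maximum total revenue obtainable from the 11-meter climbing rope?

Build v[k] bottom-up: v[k] = max over allowed piece i of (p[i] + v[k−i]).
v[1] = 3
v[2] = max(3+3, 7+0) = 7
v[3] = max(3+7, 7+3, 9+0) = 10
v[4] = max(3+10, 7+7, 9+3, 16+0) = 16
v[5] = max(3+16, 7+10, 9+7, 16+3, 14+0) = 19
v[6] = max(3+19, 7+16, 9+10, 16+7, 14+3, 17+0) = 23
v[7] = max(3+23, 7+19, 9+16, …, 17+3, 23+0) = 26
v[8] = max(3+26, 7+23, 9+19, …, 23+3, 17+0) = 32
v[9] = max(3+32, 7+26, 9+23, …, 17+3, 28+0) = 35
v[10] = max(3+35, 7+32, 9+26, …, 28+3, 42+0) = 42
v[11] = max(3+42, 7+35, 9+32, …, 42+3, 26+0) = 45
One optimal cutting: 10 + 1 → €42 + €3 = €45.

45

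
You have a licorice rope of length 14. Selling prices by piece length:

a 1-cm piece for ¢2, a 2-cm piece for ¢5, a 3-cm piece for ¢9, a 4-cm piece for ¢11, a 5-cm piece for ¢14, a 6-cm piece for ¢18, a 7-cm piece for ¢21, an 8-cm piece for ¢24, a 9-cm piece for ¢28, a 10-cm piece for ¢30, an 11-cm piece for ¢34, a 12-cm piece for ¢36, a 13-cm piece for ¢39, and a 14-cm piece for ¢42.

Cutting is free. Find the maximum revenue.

Let v[k] be the best obtainable value from length k. For each k, try every first piece i and keep the best of price[i] + v[k−i].
v[1] = 2
v[2] = max(2+2, 5+0) = 5
v[3] = max(2+5, 5+2, 9+0) = 9
v[4] = max(2+9, 5+5, 9+2, 11+0) = 11
v[5] = max(2+11, 5+9, 9+5, 11+2, 14+0) = 14
v[6] = max(2+14, 5+11, 9+9, 11+5, 14+2, 18+0) = 18
v[7] = max(2+18, 5+14, 9+11, …, 18+2, 21+0) = 21
v[8] = max(2+21, 5+18, 9+14, …, 21+2, 24+0) = 24
v[9] = max(2+24, 5+21, 9+18, …, 24+2, 28+0) = 28
v[10] = max(2+28, 5+24, 9+21, …, 28+2, 30+0) = 30
v[11] = max(2+30, 5+28, 9+24, …, 30+2, 34+0) = 34
v[12] = max(2+34, 5+30, 9+28, …, 34+2, 36+0) = 37
v[13] = max(2+37, 5+34, 9+30, …, 36+2, 39+0) = 39
v[14] = max(2+39, 5+37, 9+34, …, 39+2, 42+0) = 43
One optimal cutting: 11 + 3 → ¢34 + ¢9 = ¢43.

43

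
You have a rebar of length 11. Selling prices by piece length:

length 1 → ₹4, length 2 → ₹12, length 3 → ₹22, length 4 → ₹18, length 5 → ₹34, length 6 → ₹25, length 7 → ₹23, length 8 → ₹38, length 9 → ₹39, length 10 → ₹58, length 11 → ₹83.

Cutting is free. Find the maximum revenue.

83

Build r[k] bottom-up: r[k] = max over allowed piece i of (p[i] + r[k−i]).
r[1] = 4
r[2] = 12
r[3] = 22
r[4] = 26  (first piece 1, then r[3]=22)
r[5] = 34  (first piece 2, then r[3]=22)
r[6] = 44  (first piece 3, then r[3]=22)
r[7] = 48  (first piece 1, then r[6]=44)
r[8] = 56  (first piece 2, then r[6]=44)
r[9] = 66  (first piece 3, then r[6]=44)
r[10] = 70  (first piece 1, then r[9]=66)
r[11] = 83
Best is to sell the whole 11-meter piece uncut for ₹83.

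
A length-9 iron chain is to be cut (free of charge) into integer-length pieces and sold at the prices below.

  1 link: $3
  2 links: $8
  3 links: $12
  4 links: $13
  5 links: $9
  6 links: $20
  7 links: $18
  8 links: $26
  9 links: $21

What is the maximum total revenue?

36

Consider every possible first cut. best[k] is the best of p[i]+best[k−i] over all sellable i≤k.
best[1] = 3
best[2] = max(3+3, 8+0) = 8
best[3] = max(3+8, 8+3, 12+0) = 12
best[4] = max(3+12, 8+8, 12+3, 13+0) = 16
best[5] = max(3+16, 8+12, 12+8, 13+3, 9+0) = 20
best[6] = max(3+20, 8+16, 12+12, 13+8, 9+3, 20+0) = 24
best[7] = max(3+24, 8+20, 12+16, …, 20+3, 18+0) = 28
best[8] = max(3+28, 8+24, 12+20, …, 18+3, 26+0) = 32
best[9] = max(3+32, 8+28, 12+24, …, 26+3, 21+0) = 36
One optimal cutting: 3 + 2 + 2 + 2 → $12 + $8 + $8 + $8 = $36.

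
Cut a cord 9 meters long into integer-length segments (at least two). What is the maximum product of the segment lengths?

Fill g[k] for k=2..9: at each k try every first piece i and multiply by the better of (k−i) uncut or g[k−i].
g[2] = 1·max(1,0) = 1·1 = 1
g[3] = 1·max(2,1) = 1·2 = 2
g[4] = 2·max(2,1) = 2·2 = 4
g[5] = 2·max(3,2) = 2·3 = 6
g[6] = 3·max(3,2) = 3·3 = 9
g[7] = 2·max(5,6) = 2·6 = 12
g[8] = 2·max(6,9) = 2·9 = 18
g[9] = 3·max(6,9) = 3·9 = 27
One optimal split: 3 + 3 + 3; product 3·3·3 = 27.

27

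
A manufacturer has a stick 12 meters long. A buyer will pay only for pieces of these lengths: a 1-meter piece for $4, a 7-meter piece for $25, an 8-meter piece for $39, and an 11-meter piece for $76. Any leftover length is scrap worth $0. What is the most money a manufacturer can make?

80

Build best[k] bottom-up: best[k] = max over allowed piece i of (p[i] + best[k−i]).
best[1] = 4
best[2] = 8  (first piece 1, then best[1]=4)
best[3] = 12  (first piece 1, then best[2]=8)
best[4] = 16  (first piece 1, then best[3]=12)
best[5] = 20  (first piece 1, then best[4]=16)
best[6] = 24  (first piece 1, then best[5]=20)
best[7] = 28  (first piece 1, then best[6]=24)
best[8] = 39
best[9] = 43  (first piece 1, then best[8]=39)
best[10] = 47  (first piece 1, then best[9]=43)
best[11] = 76
best[12] = 80  (first piece 1, then best[11]=76)
One optimal cutting: 11 + 1 → $80.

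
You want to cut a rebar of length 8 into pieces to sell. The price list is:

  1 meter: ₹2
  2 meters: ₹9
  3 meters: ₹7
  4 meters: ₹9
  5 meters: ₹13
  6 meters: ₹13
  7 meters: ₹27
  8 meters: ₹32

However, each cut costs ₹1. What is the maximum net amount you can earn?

Build r[k] bottom-up: r[k] = max over allowed piece i of (p[i] + r[k−i]) − 1 per cut.
r[1] = 2
r[2] = 9
r[3] = 10  (first piece 1, then r[2]=9)
r[4] = 17  (first piece 2, then r[2]=9)
r[5] = 18  (first piece 1, then r[4]=17)
r[6] = 25  (first piece 2, then r[4]=17)
r[7] = 27
r[8] = 33  (first piece 2, then r[6]=25)
One optimal plan: pieces 2 + 2 + 2 + 2 (3 cuts) → ₹36 − ₹3 = ₹33.

33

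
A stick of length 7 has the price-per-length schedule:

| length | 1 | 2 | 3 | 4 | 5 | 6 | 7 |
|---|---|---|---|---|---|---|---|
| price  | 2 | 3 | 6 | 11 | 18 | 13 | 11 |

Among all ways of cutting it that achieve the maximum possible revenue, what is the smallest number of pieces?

3

Build r[k] bottom-up: r[k] = max over allowed piece i of (p[i] + r[k−i]).
r[1] = 2
r[2] = max(2+2, 3+0) = 4
r[3] = max(2+4, 3+2, 6+0) = 6
r[4] = max(2+6, 3+4, 6+2, 11+0) = 11
r[5] = max(2+11, 3+6, 6+4, 11+2, 18+0) = 18
r[6] = max(2+18, 3+11, 6+6, 11+4, 18+2, 13+0) = 20
r[7] = max(2+20, 3+18, 6+11, …, 13+2, 11+0) = 22
Maximum revenue is 22.
Now minimize piece count subject to staying optimal: for each k, pieces[k] = 1 + min over i with p[i]+r[k−i]=r[k] of pieces[k−i].
pieces[4] = 1
pieces[5] = 1
pieces[6] = 2
pieces[7] = 3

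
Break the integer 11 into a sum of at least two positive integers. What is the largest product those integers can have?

Let f[k] be the best product for length k (with at least one cut). For each first piece i, the rest contributes max(k−i, f[k−i]).
f[2] = 1*max(1,0) = 1*1 = 1
f[3] = 1*max(2,1) = 1*2 = 2
f[4] = 2*max(2,1) = 2*2 = 4
f[5] = 2*max(3,2) = 2*3 = 6
f[6] = 3*max(3,2) = 3*3 = 9
f[7] = 2*max(5,6) = 2*6 = 12
f[8] = 2*max(6,9) = 2*9 = 18
f[9] = 3*max(6,9) = 3*9 = 27
f[10] = 2*max(8,18) = 2*18 = 36
f[11] = 2*max(9,27) = 2*27 = 54
One optimal split: 3 + 3 + 3 + 2; product 3*3*3*2 = 54.

54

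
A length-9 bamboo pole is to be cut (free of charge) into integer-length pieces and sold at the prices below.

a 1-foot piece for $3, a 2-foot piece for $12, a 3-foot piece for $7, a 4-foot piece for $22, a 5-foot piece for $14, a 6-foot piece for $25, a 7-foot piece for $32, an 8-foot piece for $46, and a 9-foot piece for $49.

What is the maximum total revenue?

51

Consider every possible first cut. best[k] is the best of p[i]+best[k−i] over all sellable i≤k.
best[1] = 3
best[2] = max(3+3, 12+0) = 12
best[3] = max(3+12, 12+3, 7+0) = 15
best[4] = max(3+15, 12+12, 7+3, 22+0) = 24
best[5] = max(3+24, 12+15, 7+12, 22+3, 14+0) = 27
best[6] = max(3+27, 12+24, 7+15, 22+12, 14+3, 25+0) = 36
best[7] = max(3+36, 12+27, 7+24, …, 25+3, 32+0) = 39
best[8] = max(3+39, 12+36, 7+27, …, 32+3, 46+0) = 48
best[9] = max(3+48, 12+39, 7+36, …, 46+3, 49+0) = 51
One optimal cutting: 2 + 2 + 2 + 2 + 1 → $12 + $12 + $12 + $12 + $3 = $51.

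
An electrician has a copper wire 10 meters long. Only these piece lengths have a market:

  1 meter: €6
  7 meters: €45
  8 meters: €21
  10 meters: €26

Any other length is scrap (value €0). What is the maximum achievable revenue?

63

Let r[k] be the best obtainable value from length k. For each k, try every first piece i and keep the best of price[i] + r[k−i].
r[1] = 6
r[2] = 12  (first piece 1, then r[1]=6)
r[3] = 18  (first piece 1, then r[2]=12)
r[4] = 24  (first piece 1, then r[3]=18)
r[5] = 30  (first piece 1, then r[4]=24)
r[6] = 36  (first piece 1, then r[5]=30)
r[7] = 45
r[8] = 51  (first piece 1, then r[7]=45)
r[9] = 57  (first piece 1, then r[8]=51)
r[10] = 63  (first piece 1, then r[9]=57)
One optimal cutting: 7 + 1 + 1 + 1 → €63.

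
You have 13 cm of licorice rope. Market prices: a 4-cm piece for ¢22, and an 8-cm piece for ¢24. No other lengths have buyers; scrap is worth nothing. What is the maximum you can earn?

66

Build r[k] bottom-up: r[k] = max over allowed piece i of (p[i] + r[k−i]).
r[1] = 0
r[2] = 0
r[3] = 0
r[4] = 22
r[5] = 22
r[6] = 22
r[7] = 22
r[8] = 44  (first piece 4, then r[4]=22)
r[9] = 44
r[10] = 44
r[11] = 44
r[12] = 66  (first piece 4, then r[8]=44)
r[13] = 66
One optimal cutting: pieces 4 + 4 + 4 with 1 cm of scrap → ¢66.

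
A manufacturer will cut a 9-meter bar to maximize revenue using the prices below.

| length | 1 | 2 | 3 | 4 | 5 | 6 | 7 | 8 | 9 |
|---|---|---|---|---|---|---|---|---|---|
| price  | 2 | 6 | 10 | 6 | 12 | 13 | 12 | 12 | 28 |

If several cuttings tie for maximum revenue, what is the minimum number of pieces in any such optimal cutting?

Consider every possible first cut. r[k] is the best of p[i]+r[k−i] over all sellable i≤k.
r[1] = 2
r[2] = max(2+2, 6+0) = 6
r[3] = max(2+6, 6+2, 10+0) = 10
r[4] = max(2+10, 6+6, 10+2, 6+0) = 12
r[5] = max(2+12, 6+10, 10+6, 6+2, 12+0) = 16
r[6] = max(2+16, 6+12, 10+10, 6+6, 12+2, 13+0) = 20
r[7] = max(2+20, 6+16, 10+12, …, 13+2, 12+0) = 22
r[8] = max(2+22, 6+20, 10+16, …, 12+2, 12+0) = 26
r[9] = max(2+26, 6+22, 10+20, …, 12+2, 28+0) = 30
Maximum revenue is $30.
Now minimize piece count subject to staying optimal: for each k, pieces[k] = 1 + min over i with p[i]+r[k−i]=r[k] of pieces[k−i].
pieces[6] = 2
pieces[7] = 3
pieces[8] = 3
pieces[9] = 3

3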